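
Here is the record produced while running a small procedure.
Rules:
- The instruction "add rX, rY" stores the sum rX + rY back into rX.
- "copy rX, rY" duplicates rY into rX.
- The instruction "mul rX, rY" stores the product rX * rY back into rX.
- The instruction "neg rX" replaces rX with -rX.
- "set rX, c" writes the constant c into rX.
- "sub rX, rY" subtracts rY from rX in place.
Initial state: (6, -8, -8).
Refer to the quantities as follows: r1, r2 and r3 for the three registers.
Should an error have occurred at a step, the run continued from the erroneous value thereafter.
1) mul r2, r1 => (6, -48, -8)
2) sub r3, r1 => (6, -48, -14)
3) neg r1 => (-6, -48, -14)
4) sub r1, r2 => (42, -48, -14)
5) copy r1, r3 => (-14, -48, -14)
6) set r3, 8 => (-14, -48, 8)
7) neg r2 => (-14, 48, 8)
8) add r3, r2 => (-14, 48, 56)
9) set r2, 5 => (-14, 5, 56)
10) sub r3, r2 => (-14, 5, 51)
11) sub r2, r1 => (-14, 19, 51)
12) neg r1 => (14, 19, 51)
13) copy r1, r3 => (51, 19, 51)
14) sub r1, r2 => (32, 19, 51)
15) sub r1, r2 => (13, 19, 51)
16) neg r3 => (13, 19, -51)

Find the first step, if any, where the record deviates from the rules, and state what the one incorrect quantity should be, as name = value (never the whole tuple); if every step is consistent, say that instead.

no error

Step 1: r2 = -8 * 6 = -48 — consistent with the record.
Step 2: r3 = -8 - 6 = -14 — agrees with the record.
Step 3: r1 = -(6) = -6 — confirmed correct.
Step 4: r1 = -6 - -48 = 42 — verified.
Step 5: r1 = -14 — no discrepancy.
Step 6: r3 = 8 — no discrepancy.
Step 7: r2 = -(-48) = 48 — checks out.
Step 8: r3 = 8 + 48 = 56 — in agreement.
Step 9: r2 = 5 — confirmed correct.
Step 10: r3 = 56 - 5 = 51 — no discrepancy.
Step 11: r2 = 5 - -14 = 19 — no discrepancy.
Step 12: r1 = -(-14) = 14 — same as recorded.
Step 13: r1 = 51 — same as recorded.
Step 14: r1 = 51 - 19 = 32 — exactly as logged.
Step 15: r1 = 32 - 19 = 13 — same as recorded.
Step 16: r3 = -(51) = -51 — agrees with the record.
All steps check out; nothing to correct.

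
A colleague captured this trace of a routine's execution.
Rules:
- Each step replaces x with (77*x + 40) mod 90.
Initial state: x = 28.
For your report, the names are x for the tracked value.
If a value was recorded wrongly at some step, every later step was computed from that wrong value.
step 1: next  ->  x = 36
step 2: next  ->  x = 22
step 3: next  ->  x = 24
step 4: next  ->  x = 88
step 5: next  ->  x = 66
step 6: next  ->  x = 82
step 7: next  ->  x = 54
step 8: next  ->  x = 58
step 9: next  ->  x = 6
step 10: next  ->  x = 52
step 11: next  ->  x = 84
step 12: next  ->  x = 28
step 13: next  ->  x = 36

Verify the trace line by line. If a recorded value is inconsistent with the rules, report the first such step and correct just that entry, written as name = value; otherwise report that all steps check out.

no error

Recomputing the run from the initial state:
step 1: x = 36
step 2: x = 22
step 3: x = 24
step 4: x = 88
step 5: x = 66
step 6: x = 82
step 7: x = 54
step 8: x = 58
step 9: x = 6
step 10: x = 52
step 11: x = 84
step 12: x = 28
step 13: x = 36
This matches the trace at every step.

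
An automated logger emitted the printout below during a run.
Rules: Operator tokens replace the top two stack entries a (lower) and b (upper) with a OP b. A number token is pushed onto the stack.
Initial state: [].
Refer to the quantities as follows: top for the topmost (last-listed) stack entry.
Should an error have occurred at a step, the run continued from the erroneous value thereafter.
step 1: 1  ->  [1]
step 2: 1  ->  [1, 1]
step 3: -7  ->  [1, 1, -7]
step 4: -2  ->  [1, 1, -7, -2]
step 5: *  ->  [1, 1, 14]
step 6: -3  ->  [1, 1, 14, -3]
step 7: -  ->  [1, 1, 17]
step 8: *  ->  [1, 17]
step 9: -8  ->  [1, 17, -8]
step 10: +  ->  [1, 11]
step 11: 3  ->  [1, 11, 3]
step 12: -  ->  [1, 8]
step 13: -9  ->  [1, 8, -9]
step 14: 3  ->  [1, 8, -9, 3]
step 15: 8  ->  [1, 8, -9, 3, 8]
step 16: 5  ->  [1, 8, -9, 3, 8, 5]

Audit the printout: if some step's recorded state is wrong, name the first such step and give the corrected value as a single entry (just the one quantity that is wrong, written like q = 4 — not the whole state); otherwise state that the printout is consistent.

Recomputing the run from the initial state:
step 1: [1]
step 2: [1, 1]
step 3: [1, 1, -7]
step 4: [1, 1, -7, -2]
step 5: [1, 1, 14]
step 6: [1, 1, 14, -3]
step 7: [1, 1, 17]
step 8: [1, 17]
step 9: [1, 17, -8]
step 10: [1, 9]
step 11: [1, 9, 3]
step 12: [1, 6]
step 13: [1, 6, -9]
step 14: [1, 6, -9, 3]
step 15: [1, 6, -9, 3, 8]
step 16: [1, 6, -9, 3, 8, 5]
The first disagreement with the printout is at step 10, where the value should be top = 9.

step 10, top = 9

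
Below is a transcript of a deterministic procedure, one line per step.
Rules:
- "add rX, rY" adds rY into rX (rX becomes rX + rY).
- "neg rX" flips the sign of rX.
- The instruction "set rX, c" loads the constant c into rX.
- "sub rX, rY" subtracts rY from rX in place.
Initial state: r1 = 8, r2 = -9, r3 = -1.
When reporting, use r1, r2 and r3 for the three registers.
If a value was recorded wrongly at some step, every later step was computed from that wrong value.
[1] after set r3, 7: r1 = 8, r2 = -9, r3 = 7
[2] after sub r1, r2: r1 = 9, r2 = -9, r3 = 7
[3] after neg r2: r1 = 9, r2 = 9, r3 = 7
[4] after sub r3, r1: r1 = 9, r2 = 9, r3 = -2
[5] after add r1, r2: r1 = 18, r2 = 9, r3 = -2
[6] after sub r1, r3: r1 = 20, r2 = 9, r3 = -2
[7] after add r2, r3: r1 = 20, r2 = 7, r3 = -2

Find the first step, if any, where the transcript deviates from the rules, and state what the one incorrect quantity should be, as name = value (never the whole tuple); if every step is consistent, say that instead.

step 2, r1 = 17

Recomputing the run from the initial state:
step 1: r1 = 8, r2 = -9, r3 = 7
step 2: r1 = 17, r2 = -9, r3 = 7
step 3: r1 = 17, r2 = 9, r3 = 7
step 4: r1 = 17, r2 = 9, r3 = -10
step 5: r1 = 26, r2 = 9, r3 = -10
step 6: r1 = 36, r2 = 9, r3 = -10
step 7: r1 = 36, r2 = -1, r3 = -10
The first disagreement with the transcript is at step 2, where the value should be r1 = 17.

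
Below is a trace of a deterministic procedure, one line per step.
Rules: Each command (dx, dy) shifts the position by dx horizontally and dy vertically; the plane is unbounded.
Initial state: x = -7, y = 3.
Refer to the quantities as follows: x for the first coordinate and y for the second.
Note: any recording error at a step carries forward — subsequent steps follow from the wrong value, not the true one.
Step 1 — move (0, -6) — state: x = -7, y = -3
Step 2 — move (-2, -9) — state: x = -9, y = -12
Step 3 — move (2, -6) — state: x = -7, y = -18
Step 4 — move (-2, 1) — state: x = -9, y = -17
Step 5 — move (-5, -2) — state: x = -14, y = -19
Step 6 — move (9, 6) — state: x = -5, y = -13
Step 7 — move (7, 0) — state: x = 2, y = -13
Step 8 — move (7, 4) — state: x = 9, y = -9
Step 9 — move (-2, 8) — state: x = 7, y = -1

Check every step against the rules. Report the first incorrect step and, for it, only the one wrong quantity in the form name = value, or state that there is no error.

no error

Step 1: x = -7 + (0) = -7, y = 3 + (-6) = -3 — confirmed correct.
Step 2: x = -7 + (-2) = -9, y = -3 + (-9) = -12 — confirmed correct.
Step 3: x = -9 + (2) = -7, y = -12 + (-6) = -18 — checks out.
Step 4: x = -7 + (-2) = -9, y = -18 + (1) = -17 — same as recorded.
Step 5: x = -9 + (-5) = -14, y = -17 + (-2) = -19 — verified.
Step 6: x = -14 + (9) = -5, y = -19 + (6) = -13 — no discrepancy.
Step 7: x = -5 + (7) = 2, y = -13 + (0) = -13 — agrees with the trace.
Step 8: x = 2 + (7) = 9, y = -13 + (4) = -9 — consistent with the trace.
Step 9: x = 9 + (-2) = 7, y = -9 + (8) = -1 — no discrepancy.
No step deviates from the rules.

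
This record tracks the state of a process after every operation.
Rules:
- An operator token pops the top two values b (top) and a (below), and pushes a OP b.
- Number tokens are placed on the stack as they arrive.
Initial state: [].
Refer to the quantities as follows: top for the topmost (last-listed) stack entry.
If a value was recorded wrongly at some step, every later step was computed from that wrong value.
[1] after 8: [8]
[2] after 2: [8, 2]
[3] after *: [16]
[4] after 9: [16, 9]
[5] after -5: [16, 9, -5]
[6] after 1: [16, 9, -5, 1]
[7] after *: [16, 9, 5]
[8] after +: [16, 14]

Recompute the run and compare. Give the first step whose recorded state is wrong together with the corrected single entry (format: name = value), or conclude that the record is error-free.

Step 1: push 8: top = 8 — checks out.
Step 2: push 2: top = 2 — confirmed correct.
Step 3: 8 * 2 = 16 — confirmed correct.
Step 4: push 9: top = 9 — confirmed correct.
Step 5: push -5: top = -5 — in agreement.
Step 6: push 1: top = 1 — in agreement.
Step 7: -5 * 1 = -5 — the recorded entry deviates here.
First deviation found at step 7; the corrected entry is top = -5.

step 7, top = -5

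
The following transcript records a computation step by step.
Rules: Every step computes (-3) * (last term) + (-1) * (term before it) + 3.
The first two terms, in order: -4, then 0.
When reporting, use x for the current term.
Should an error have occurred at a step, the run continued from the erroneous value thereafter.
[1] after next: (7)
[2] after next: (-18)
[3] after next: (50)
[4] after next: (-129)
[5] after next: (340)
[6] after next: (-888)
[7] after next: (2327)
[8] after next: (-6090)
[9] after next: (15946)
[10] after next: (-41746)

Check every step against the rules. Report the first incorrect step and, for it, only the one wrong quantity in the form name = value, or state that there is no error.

step 10, x = -41745

Recomputing the run from the initial state:
step 1: x = 7
step 2: x = -18
step 3: x = 50
step 4: x = -129
step 5: x = 340
step 6: x = -888
step 7: x = 2327
step 8: x = -6090
step 9: x = 15946
step 10: x = -41745
The first disagreement with the transcript is at step 10, where the value should be x = -41745.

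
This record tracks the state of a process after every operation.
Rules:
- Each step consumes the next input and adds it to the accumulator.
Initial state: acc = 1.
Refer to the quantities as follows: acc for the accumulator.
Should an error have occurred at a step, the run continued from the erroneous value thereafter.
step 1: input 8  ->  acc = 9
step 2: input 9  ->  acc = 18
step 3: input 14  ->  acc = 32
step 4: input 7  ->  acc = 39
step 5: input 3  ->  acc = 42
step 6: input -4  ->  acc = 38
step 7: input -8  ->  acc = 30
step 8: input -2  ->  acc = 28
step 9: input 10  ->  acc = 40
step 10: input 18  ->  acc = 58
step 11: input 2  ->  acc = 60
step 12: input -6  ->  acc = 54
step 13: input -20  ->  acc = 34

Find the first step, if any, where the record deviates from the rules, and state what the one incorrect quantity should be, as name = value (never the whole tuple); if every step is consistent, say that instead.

step 9, acc = 38

Step 1: acc = 1 + 8 = 9 — checks out.
Step 2: acc = 9 + 9 = 18 — no discrepancy.
Step 3: acc = 18 + 14 = 32 — confirmed correct.
Step 4: acc = 32 + 7 = 39 — verified.
Step 5: acc = 39 + 3 = 42 — in agreement.
Step 6: acc = 42 + -4 = 38 — checks out.
Step 7: acc = 38 + -8 = 30 — agrees with the record.
Step 8: acc = 30 + -2 = 28 — confirmed correct.
Step 9: acc = 28 + 10 = 38 — the record has a different value.
So the first discrepancy is step 9, where the right value is acc = 38.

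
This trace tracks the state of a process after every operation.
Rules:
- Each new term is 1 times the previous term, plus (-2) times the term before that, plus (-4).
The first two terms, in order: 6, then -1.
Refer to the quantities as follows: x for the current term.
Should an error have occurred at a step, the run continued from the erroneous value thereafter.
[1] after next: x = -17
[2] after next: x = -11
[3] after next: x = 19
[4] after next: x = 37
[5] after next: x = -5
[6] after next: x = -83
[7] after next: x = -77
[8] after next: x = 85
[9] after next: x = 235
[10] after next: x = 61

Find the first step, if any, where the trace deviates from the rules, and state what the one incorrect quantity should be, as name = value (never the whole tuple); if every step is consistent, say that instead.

Step 1: x = 1*(-1) + (-2)*(6) + (-4) = -17 — exactly as logged.
Step 2: x = 1*(-17) + (-2)*(-1) + (-4) = -19 — the trace disagrees here.
Step 2 is the first one off; corrected, x = -19.

step 2, x = -19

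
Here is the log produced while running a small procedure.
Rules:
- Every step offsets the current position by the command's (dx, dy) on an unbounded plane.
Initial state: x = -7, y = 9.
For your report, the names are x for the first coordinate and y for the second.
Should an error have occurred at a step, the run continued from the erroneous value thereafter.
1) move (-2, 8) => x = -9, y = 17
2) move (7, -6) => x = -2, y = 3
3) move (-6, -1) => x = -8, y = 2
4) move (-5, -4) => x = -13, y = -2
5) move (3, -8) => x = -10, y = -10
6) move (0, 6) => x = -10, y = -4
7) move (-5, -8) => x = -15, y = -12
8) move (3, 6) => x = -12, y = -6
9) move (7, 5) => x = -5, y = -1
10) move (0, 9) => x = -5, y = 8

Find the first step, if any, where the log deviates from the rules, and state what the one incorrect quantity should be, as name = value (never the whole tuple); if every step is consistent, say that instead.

step 2, y = 11

Recomputing the run from the initial state:
step 1: x = -9, y = 17
step 2: x = -2, y = 11
step 3: x = -8, y = 10
step 4: x = -13, y = 6
step 5: x = -10, y = -2
step 6: x = -10, y = 4
step 7: x = -15, y = -4
step 8: x = -12, y = 2
step 9: x = -5, y = 7
step 10: x = -5, y = 16
The first disagreement with the log is at step 2, where the value should be y = 11.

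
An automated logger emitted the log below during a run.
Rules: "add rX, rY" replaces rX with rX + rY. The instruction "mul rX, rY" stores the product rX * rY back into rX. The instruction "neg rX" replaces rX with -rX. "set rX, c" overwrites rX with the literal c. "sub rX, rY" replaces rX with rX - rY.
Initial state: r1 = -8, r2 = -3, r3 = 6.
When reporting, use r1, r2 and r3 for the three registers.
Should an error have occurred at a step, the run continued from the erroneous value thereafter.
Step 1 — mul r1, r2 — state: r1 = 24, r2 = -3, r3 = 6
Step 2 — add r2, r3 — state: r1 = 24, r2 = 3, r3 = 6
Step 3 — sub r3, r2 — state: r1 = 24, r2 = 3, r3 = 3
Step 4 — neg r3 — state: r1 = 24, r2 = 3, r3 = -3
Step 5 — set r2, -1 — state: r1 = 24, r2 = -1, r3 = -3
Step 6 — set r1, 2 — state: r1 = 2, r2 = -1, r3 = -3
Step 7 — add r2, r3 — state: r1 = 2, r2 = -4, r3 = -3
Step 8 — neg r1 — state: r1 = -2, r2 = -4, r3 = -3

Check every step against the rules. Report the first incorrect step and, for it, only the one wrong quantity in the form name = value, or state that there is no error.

no error

Recomputing the run from the initial state:
step 1: r1 = 24, r2 = -3, r3 = 6
step 2: r1 = 24, r2 = 3, r3 = 6
step 3: r1 = 24, r2 = 3, r3 = 3
step 4: r1 = 24, r2 = 3, r3 = -3
step 5: r1 = 24, r2 = -1, r3 = -3
step 6: r1 = 2, r2 = -1, r3 = -3
step 7: r1 = 2, r2 = -4, r3 = -3
step 8: r1 = -2, r2 = -4, r3 = -3
This matches the log at every step.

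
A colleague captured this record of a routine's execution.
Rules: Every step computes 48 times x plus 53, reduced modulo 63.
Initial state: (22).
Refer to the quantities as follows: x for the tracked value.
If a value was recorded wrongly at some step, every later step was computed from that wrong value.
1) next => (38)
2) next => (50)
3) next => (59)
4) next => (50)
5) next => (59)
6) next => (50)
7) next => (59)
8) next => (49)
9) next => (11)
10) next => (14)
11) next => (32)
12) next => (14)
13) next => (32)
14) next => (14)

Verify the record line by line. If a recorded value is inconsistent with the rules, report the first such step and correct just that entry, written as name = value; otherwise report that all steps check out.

1. x = (48*22 + 53) mod 63 = 38 (consistent with the record)
2. x = (48*38 + 53) mod 63 = 50 (same as recorded)
3. x = (48*50 + 53) mod 63 = 59 (no discrepancy)
4. x = (48*59 + 53) mod 63 = 50 (in agreement)
5. x = (48*50 + 53) mod 63 = 59 (matches)
6. x = (48*59 + 53) mod 63 = 50 (in agreement)
7. x = (48*50 + 53) mod 63 = 59 (same as recorded)
8. x = (48*59 + 53) mod 63 = 50 (the entry is off here)
The earliest wrong entry is at step 8: it should read x = 50.

step 8, x = 50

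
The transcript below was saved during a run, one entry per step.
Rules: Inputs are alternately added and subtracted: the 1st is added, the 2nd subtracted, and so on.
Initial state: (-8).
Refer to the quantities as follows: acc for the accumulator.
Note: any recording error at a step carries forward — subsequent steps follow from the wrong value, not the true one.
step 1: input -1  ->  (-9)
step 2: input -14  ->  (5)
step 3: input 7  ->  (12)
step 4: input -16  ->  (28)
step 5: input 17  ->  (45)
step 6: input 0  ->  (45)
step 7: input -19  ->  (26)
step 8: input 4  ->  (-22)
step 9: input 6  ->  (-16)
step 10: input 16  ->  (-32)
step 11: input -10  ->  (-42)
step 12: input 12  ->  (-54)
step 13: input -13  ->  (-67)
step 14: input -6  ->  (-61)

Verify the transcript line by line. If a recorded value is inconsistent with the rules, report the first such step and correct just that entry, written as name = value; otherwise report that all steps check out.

1. acc = -8 + -1 = -9 (checks out)
2. acc = -9 - -14 = 5 (checks out)
3. acc = 5 + 7 = 12 (same as recorded)
4. acc = 12 - -16 = 28 (checks out)
5. acc = 28 + 17 = 45 (verified)
6. acc = 45 - 0 = 45 (exactly as logged)
7. acc = 45 + -19 = 26 (exactly as logged)
8. acc = 26 - 4 = 22 (this is not what the transcript shows)
Conclusion: step 8 carries the first error; the entry should be acc = 22.

step 8, acc = 22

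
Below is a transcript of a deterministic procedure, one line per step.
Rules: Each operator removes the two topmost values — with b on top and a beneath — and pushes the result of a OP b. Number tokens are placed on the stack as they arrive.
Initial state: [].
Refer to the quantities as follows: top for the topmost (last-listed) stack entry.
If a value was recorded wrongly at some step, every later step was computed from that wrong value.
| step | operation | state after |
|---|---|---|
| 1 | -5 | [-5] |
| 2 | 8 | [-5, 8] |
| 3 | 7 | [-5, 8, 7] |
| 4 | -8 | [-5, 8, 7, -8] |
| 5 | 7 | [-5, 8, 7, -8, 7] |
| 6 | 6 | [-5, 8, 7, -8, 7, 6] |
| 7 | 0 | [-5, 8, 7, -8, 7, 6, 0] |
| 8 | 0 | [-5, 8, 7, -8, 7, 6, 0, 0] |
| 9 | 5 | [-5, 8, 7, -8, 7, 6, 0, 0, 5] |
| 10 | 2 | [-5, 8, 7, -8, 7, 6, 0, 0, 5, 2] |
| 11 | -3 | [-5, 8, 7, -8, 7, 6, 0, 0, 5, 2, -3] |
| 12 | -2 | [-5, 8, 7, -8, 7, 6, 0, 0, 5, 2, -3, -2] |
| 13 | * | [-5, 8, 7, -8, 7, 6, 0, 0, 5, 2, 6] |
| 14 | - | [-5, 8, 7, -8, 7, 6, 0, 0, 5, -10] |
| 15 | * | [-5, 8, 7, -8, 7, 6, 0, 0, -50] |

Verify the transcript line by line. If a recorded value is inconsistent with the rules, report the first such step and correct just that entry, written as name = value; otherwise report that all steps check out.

step 14, top = -4

Step 1: push -5: top = -5 — matches.
Step 2: push 8: top = 8 — consistent with the transcript.
Step 3: push 7: top = 7 — confirmed correct.
Step 4: push -8: top = -8 — agrees with the transcript.
Step 5: push 7: top = 7 — no discrepancy.
Step 6: push 6: top = 6 — verified.
Step 7: push 0: top = 0 — same as recorded.
Step 8: push 0: top = 0 — matches.
Step 9: push 5: top = 5 — agrees with the transcript.
Step 10: push 2: top = 2 — agrees with the transcript.
Step 11: push -3: top = -3 — verified.
Step 12: push -2: top = -2 — confirmed correct.
Step 13: -3 * -2 = 6 — confirmed correct.
Step 14: 2 - 6 = -4 — the recorded entry deviates here.
Conclusion: step 14 carries the first error; the entry should be top = -4.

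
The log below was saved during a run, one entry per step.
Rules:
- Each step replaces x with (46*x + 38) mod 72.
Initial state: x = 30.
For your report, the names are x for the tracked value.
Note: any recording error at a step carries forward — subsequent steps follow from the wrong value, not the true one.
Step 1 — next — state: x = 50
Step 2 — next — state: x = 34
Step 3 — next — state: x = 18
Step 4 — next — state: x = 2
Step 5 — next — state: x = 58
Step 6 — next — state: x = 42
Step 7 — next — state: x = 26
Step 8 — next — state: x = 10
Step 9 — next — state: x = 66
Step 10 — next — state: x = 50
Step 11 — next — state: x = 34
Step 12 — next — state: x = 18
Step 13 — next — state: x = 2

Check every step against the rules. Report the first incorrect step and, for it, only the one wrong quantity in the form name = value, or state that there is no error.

no error

step 1: x = (46*30 + 38) mod 72 = 50 -> agrees with the log
step 2: x = (46*50 + 38) mod 72 = 34 -> matches
step 3: x = (46*34 + 38) mod 72 = 18 -> no discrepancy
step 4: x = (46*18 + 38) mod 72 = 2 -> matches
step 5: x = (46*2 + 38) mod 72 = 58 -> checks out
step 6: x = (46*58 + 38) mod 72 = 42 -> no discrepancy
step 7: x = (46*42 + 38) mod 72 = 26 -> exactly as logged
step 8: x = (46*26 + 38) mod 72 = 10 -> verified
step 9: x = (46*10 + 38) mod 72 = 66 -> confirmed correct
step 10: x = (46*66 + 38) mod 72 = 50 -> checks out
step 11: x = (46*50 + 38) mod 72 = 34 -> checks out
step 12: x = (46*34 + 38) mod 72 = 18 -> in agreement
step 13: x = (46*18 + 38) mod 72 = 2 -> same as recorded
Nothing is out of place; the run is error-free.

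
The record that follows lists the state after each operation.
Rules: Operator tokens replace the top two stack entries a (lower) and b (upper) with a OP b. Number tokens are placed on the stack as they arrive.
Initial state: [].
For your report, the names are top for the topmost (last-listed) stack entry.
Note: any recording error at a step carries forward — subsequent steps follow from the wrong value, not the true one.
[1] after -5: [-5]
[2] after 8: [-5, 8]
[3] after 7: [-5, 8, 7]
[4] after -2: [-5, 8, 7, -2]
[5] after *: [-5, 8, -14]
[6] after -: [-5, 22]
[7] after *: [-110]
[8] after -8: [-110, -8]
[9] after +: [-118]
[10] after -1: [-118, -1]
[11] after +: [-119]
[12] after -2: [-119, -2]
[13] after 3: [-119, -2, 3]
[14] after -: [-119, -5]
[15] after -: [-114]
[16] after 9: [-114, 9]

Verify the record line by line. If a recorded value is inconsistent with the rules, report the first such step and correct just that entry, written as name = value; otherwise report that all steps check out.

Step 1: push -5: top = -5 — confirmed correct.
Step 2: push 8: top = 8 — exactly as logged.
Step 3: push 7: top = 7 — confirmed correct.
Step 4: push -2: top = -2 — agrees with the record.
Step 5: 7 * -2 = -14 — consistent with the record.
Step 6: 8 - -14 = 22 — in agreement.
Step 7: -5 * 22 = -110 — same as recorded.
Step 8: push -8: top = -8 — confirmed correct.
Step 9: -110 + -8 = -118 — matches.
Step 10: push -1: top = -1 — matches.
Step 11: -118 + -1 = -119 — matches.
Step 12: push -2: top = -2 — same as recorded.
Step 13: push 3: top = 3 — confirmed correct.
Step 14: -2 - 3 = -5 — agrees with the record.
Step 15: -119 - -5 = -114 — exactly as logged.
Step 16: push 9: top = 9 — consistent with the record.
Each recorded entry agrees with the recomputation.

no error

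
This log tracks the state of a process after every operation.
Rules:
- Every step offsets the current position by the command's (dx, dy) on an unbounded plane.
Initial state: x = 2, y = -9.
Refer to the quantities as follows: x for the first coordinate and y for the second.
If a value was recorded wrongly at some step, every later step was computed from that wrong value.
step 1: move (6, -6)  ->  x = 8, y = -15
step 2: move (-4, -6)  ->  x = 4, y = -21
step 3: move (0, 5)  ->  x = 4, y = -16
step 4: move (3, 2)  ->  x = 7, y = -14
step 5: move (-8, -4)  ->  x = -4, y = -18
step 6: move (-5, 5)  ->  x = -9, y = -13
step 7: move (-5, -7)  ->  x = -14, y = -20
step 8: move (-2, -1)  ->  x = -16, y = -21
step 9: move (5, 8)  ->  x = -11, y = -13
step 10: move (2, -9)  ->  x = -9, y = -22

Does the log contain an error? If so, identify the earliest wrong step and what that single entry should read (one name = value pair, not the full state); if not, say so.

step 5, x = -1

Recomputing the run from the initial state:
step 1: x = 8, y = -15
step 2: x = 4, y = -21
step 3: x = 4, y = -16
step 4: x = 7, y = -14
step 5: x = -1, y = -18
step 6: x = -6, y = -13
step 7: x = -11, y = -20
step 8: x = -13, y = -21
step 9: x = -8, y = -13
step 10: x = -6, y = -22
The first disagreement with the log is at step 5, where the value should be x = -1.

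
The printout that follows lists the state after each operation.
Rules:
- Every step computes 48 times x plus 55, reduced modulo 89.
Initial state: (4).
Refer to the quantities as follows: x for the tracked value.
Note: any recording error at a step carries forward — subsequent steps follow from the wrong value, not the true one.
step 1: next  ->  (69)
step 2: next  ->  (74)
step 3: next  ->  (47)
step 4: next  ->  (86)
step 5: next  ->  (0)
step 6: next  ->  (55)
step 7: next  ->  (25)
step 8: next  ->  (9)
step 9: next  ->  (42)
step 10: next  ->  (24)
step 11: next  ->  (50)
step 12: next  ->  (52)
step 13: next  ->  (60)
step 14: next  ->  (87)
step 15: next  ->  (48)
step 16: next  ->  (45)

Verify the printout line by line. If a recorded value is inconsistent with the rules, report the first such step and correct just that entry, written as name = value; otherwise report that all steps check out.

step 13, x = 59

1. x = (48*4 + 55) mod 89 = 69 (agrees with the printout)
2. x = (48*69 + 55) mod 89 = 74 (exactly as logged)
3. x = (48*74 + 55) mod 89 = 47 (matches)
4. x = (48*47 + 55) mod 89 = 86 (in agreement)
5. x = (48*86 + 55) mod 89 = 0 (confirmed correct)
6. x = (48*0 + 55) mod 89 = 55 (same as recorded)
7. x = (48*55 + 55) mod 89 = 25 (consistent with the printout)
8. x = (48*25 + 55) mod 89 = 9 (consistent with the printout)
9. x = (48*9 + 55) mod 89 = 42 (agrees with the printout)
10. x = (48*42 + 55) mod 89 = 24 (checks out)
11. x = (48*24 + 55) mod 89 = 50 (exactly as logged)
12. x = (48*50 + 55) mod 89 = 52 (exactly as logged)
13. x = (48*52 + 55) mod 89 = 59 (the entry is off here)
First deviation found at step 13; the corrected entry is x = 59.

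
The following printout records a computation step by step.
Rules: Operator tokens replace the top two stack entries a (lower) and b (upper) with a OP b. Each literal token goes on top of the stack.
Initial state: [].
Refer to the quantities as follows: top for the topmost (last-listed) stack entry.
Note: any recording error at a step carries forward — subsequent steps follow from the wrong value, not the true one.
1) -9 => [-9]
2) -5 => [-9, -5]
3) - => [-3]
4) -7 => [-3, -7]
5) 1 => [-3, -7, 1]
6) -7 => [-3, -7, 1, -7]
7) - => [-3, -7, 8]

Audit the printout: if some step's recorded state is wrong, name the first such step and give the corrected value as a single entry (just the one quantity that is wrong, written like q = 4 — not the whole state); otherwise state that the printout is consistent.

Recomputing the run from the initial state:
step 1: [-9]
step 2: [-9, -5]
step 3: [-4]
step 4: [-4, -7]
step 5: [-4, -7, 1]
step 6: [-4, -7, 1, -7]
step 7: [-4, -7, 8]
The first disagreement with the printout is at step 3, where the value should be top = -4.

step 3, top = -4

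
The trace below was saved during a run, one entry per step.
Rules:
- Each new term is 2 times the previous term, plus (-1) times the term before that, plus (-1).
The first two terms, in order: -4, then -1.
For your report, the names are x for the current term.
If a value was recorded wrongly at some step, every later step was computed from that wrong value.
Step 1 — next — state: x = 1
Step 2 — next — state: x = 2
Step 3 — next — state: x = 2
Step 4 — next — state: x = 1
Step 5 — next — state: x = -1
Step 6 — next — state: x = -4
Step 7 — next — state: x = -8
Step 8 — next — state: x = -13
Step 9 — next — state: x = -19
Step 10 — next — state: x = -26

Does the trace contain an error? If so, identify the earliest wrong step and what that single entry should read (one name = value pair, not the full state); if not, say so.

no error

Recomputing the run from the initial state:
step 1: x = 1
step 2: x = 2
step 3: x = 2
step 4: x = 1
step 5: x = -1
step 6: x = -4
step 7: x = -8
step 8: x = -13
step 9: x = -19
step 10: x = -26
This matches the trace at every step.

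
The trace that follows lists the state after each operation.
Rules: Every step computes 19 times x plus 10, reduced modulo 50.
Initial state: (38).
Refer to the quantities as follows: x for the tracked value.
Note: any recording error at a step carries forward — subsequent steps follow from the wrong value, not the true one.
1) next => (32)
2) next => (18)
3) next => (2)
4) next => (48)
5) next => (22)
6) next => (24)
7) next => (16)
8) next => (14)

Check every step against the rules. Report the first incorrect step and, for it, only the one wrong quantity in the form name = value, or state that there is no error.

step 6, x = 28

step 1: x = (19*38 + 10) mod 50 = 32 -> agrees with the trace
step 2: x = (19*32 + 10) mod 50 = 18 -> no discrepancy
step 3: x = (19*18 + 10) mod 50 = 2 -> confirmed correct
step 4: x = (19*2 + 10) mod 50 = 48 -> confirmed correct
step 5: x = (19*48 + 10) mod 50 = 22 -> checks out
step 6: x = (19*22 + 10) mod 50 = 28 -> the recorded entry deviates here
Conclusion: step 6 carries the first error; the entry should be x = 28.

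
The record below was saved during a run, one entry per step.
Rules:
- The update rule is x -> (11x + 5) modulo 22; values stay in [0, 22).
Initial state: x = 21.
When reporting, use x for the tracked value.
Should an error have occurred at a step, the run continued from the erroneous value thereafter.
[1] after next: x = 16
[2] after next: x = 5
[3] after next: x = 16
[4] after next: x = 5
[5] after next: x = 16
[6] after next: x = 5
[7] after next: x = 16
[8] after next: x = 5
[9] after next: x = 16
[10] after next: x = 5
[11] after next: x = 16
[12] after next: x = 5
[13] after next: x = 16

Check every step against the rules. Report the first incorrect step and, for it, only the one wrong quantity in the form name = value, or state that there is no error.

no error

Recomputing the run from the initial state:
step 1: x = 16
step 2: x = 5
step 3: x = 16
step 4: x = 5
step 5: x = 16
step 6: x = 5
step 7: x = 16
step 8: x = 5
step 9: x = 16
step 10: x = 5
step 11: x = 16
step 12: x = 5
step 13: x = 16
This matches the record at every step.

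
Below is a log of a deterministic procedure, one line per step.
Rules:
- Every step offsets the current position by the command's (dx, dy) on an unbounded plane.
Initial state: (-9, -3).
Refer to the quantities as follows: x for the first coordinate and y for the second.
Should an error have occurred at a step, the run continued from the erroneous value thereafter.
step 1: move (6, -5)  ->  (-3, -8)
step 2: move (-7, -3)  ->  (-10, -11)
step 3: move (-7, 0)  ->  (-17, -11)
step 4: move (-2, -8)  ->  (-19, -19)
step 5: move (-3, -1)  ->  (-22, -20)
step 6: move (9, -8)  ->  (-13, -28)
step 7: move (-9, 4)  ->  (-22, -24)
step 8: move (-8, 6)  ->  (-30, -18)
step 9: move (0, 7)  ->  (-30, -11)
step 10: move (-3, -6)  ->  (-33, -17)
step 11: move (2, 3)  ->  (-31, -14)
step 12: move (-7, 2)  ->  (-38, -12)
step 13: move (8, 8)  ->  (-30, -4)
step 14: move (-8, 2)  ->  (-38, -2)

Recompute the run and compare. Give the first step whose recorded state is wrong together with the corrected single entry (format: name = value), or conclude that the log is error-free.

no error

Recomputing the run from the initial state:
step 1: x = -3, y = -8
step 2: x = -10, y = -11
step 3: x = -17, y = -11
step 4: x = -19, y = -19
step 5: x = -22, y = -20
step 6: x = -13, y = -28
step 7: x = -22, y = -24
step 8: x = -30, y = -18
step 9: x = -30, y = -11
step 10: x = -33, y = -17
step 11: x = -31, y = -14
step 12: x = -38, y = -12
step 13: x = -30, y = -4
step 14: x = -38, y = -2
This matches the log at every step.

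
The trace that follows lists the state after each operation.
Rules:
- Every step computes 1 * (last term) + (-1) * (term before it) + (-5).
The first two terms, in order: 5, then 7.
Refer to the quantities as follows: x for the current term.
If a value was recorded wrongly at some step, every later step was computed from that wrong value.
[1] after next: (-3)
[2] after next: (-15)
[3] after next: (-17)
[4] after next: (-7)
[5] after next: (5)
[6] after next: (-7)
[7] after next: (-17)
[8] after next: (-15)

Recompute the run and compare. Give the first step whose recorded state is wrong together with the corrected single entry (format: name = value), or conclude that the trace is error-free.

step 6, x = 7

Recomputing the run from the initial state:
step 1: x = -3
step 2: x = -15
step 3: x = -17
step 4: x = -7
step 5: x = 5
step 6: x = 7
step 7: x = -3
step 8: x = -15
The first disagreement with the trace is at step 6, where the value should be x = 7.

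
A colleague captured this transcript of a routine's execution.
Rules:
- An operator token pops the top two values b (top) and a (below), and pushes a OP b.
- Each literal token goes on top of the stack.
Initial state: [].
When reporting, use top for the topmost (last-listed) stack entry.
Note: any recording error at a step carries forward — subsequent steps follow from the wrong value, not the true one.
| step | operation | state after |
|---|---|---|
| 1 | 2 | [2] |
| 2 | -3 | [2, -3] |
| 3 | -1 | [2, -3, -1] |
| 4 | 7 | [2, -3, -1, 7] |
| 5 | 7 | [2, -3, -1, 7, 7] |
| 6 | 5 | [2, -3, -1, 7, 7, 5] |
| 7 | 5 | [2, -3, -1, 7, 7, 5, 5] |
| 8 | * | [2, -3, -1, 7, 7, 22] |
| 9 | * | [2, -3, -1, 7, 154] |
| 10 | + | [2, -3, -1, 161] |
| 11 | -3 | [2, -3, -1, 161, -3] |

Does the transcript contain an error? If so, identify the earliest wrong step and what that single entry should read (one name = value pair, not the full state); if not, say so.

1. push 2: top = 2 (exactly as logged)
2. push -3: top = -3 (agrees with the transcript)
3. push -1: top = -1 (same as recorded)
4. push 7: top = 7 (checks out)
5. push 7: top = 7 (consistent with the transcript)
6. push 5: top = 5 (in agreement)
7. push 5: top = 5 (exactly as logged)
8. 5 * 5 = 25 (the transcript has a different value)
First incorrect step: 8; the correct value is top = 25.

step 8, top = 25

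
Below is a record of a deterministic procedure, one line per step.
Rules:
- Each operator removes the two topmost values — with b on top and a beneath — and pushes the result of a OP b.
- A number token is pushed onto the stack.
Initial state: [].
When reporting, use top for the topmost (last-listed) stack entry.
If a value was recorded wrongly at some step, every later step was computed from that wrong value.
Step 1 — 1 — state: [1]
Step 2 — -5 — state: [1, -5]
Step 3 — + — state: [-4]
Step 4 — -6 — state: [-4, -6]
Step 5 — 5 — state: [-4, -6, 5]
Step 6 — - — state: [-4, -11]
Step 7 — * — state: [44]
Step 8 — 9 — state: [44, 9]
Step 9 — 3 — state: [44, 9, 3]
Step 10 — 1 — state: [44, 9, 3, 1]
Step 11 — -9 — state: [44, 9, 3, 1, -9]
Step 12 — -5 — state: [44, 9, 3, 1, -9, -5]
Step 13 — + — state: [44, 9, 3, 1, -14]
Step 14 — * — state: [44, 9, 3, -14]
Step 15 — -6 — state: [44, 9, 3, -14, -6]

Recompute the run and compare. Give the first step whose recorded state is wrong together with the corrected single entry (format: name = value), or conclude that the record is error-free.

no error

step 1: push 1: top = 1 -> verified
step 2: push -5: top = -5 -> in agreement
step 3: 1 + -5 = -4 -> confirmed correct
step 4: push -6: top = -6 -> checks out
step 5: push 5: top = 5 -> confirmed correct
step 6: -6 - 5 = -11 -> checks out
step 7: -4 * -11 = 44 -> exactly as logged
step 8: push 9: top = 9 -> exactly as logged
step 9: push 3: top = 3 -> verified
step 10: push 1: top = 1 -> no discrepancy
step 11: push -9: top = -9 -> verified
step 12: push -5: top = -5 -> in agreement
step 13: -9 + -5 = -14 -> same as recorded
step 14: 1 * -14 = -14 -> in agreement
step 15: push -6: top = -6 -> checks out
The whole run recomputes cleanly — no discrepancies.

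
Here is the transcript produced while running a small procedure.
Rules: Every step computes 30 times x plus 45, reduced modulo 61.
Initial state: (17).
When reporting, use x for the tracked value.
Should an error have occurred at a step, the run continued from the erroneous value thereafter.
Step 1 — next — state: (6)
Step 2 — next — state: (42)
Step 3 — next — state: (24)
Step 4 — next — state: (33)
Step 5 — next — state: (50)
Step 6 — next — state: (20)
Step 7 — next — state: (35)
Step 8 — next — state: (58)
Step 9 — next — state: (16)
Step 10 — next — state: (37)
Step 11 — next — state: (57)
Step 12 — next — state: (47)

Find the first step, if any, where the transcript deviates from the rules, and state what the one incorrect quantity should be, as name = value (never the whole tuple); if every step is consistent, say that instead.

step 5, x = 59

step 1: x = (30*17 + 45) mod 61 = 6 -> confirmed correct
step 2: x = (30*6 + 45) mod 61 = 42 -> checks out
step 3: x = (30*42 + 45) mod 61 = 24 -> no discrepancy
step 4: x = (30*24 + 45) mod 61 = 33 -> verified
step 5: x = (30*33 + 45) mod 61 = 59 -> the transcript has a different value
The earliest wrong entry is at step 5: it should read x = 59.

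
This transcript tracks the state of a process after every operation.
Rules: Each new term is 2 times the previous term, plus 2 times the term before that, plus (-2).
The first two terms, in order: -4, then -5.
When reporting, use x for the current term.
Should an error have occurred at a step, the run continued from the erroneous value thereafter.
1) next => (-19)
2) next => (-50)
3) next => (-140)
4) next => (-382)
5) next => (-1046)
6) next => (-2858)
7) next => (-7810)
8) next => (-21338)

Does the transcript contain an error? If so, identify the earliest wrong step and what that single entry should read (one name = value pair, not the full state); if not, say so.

step 1, x = -20

Step 1: x = 2*(-5) + (2)*(-4) + (-2) = -20 — first mismatch against the transcript.
The audit stops at step 1: the recorded entry is wrong and should be x = -20.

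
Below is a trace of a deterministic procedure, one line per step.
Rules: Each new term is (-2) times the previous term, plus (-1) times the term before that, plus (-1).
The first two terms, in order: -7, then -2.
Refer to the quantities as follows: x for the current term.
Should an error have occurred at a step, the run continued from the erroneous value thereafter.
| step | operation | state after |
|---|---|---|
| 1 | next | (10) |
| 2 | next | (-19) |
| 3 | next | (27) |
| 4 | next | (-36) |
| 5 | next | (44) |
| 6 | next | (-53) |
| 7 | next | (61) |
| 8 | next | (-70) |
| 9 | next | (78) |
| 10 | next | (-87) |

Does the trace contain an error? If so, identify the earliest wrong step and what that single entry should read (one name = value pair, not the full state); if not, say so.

1. x = -2*(-2) + (-1)*(-7) + (-1) = 10 (no discrepancy)
2. x = -2*(10) + (-1)*(-2) + (-1) = -19 (same as recorded)
3. x = -2*(-19) + (-1)*(10) + (-1) = 27 (same as recorded)
4. x = -2*(27) + (-1)*(-19) + (-1) = -36 (consistent with the trace)
5. x = -2*(-36) + (-1)*(27) + (-1) = 44 (verified)
6. x = -2*(44) + (-1)*(-36) + (-1) = -53 (checks out)
7. x = -2*(-53) + (-1)*(44) + (-1) = 61 (verified)
8. x = -2*(61) + (-1)*(-53) + (-1) = -70 (in agreement)
9. x = -2*(-70) + (-1)*(61) + (-1) = 78 (no discrepancy)
10. x = -2*(78) + (-1)*(-70) + (-1) = -87 (exactly as logged)
All entries verified; no error found.

no error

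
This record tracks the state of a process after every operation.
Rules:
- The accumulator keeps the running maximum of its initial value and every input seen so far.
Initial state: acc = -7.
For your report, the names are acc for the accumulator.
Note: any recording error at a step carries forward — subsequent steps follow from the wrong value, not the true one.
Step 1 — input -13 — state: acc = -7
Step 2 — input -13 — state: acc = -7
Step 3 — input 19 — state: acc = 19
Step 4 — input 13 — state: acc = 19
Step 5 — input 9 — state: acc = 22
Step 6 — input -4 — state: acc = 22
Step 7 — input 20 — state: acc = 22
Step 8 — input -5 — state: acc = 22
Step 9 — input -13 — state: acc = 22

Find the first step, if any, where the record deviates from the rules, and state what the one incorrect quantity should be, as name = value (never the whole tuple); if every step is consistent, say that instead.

step 5, acc = 19

Recomputing the run from the initial state:
step 1: acc = -7
step 2: acc = -7
step 3: acc = 19
step 4: acc = 19
step 5: acc = 19
step 6: acc = 19
step 7: acc = 20
step 8: acc = 20
step 9: acc = 20
The first disagreement with the record is at step 5, where the value should be acc = 19.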